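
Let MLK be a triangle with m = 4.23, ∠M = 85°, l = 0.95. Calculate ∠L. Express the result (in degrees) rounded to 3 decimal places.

∠L ≈ 12.928°

Law of sines: sin L = l·sin M/m ≈ 0.22373.
Since m ≥ l, only the acute value applies: ∠L ≈ 12.93°.
Then ∠K = 180° − ∠M − ∠L ≈ 82.07°.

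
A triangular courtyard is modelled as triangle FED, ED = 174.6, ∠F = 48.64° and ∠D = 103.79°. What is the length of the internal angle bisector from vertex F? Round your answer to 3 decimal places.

The third angle is ∠E = 180° − ∠D − ∠F = 27.57°.
Law of sines: DF = ED·sin E/sin F ≈ 107.67.
Law of sines: FE = ED·sin D/sin F ≈ 225.92.
The bisector from F has length 2·DF·FE·cos(∠F/2)/(DF+FE) ≈ 132.89.

t_F ≈ 132.890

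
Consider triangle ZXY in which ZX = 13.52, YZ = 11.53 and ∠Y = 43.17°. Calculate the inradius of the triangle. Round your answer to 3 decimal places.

Law of sines: sin X = YZ·sin Y/ZX ≈ 0.58346.
Since ZX ≥ YZ, only the acute value applies: ∠X ≈ 35.69°.
Then ∠Z = 180° − ∠Y − ∠X ≈ 101.14°.
Law of sines gives XY = ZX·sin Z/sin Y ≈ 19.389.
Area = ½·ZX·YZ·sin Z ≈ 76.475.
Semiperimeter s = (19.389+11.53+13.52)/2 = 22.22.
Inradius = area/s = 76.475/22.22 ≈ 3.4418.

r ≈ 3.442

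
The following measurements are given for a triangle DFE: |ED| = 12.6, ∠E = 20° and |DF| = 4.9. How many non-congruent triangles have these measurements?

2

|ED|·sin E = 12.6·sin(20°) ≈ 4.309.
Since |ED| sin E < |DF| < |ED| (4.309 < 4.9 < 12.6), two triangles exist.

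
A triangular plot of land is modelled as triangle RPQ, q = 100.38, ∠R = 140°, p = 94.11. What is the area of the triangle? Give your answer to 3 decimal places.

3036.131

Area = ½·p·q·sin R ≈ 3036.1.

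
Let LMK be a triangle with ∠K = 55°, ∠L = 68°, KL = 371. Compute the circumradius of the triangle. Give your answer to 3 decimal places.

The third angle is ∠M = 180° − ∠K − ∠L = 57.00°.
Law of sines: MK = KL·sin L/sin M ≈ 410.16.
Law of sines: LM = KL·sin K/sin M ≈ 362.37.
Circumradius = KL/(2 sin M) ≈ 221.18.

R ≈ 221.183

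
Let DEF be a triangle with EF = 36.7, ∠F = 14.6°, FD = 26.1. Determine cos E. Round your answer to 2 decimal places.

cos E ≈ 0.87

By the law of cosines, DE² = EF² + FD² − 2·EF·FD·cos F = 174.22, so DE ≈ 13.199.
Law of cosines again: cos E = (DE² + EF² − FD²)/(2·DE·EF) ≈ 0.86693, so ∠E ≈ 29.90°.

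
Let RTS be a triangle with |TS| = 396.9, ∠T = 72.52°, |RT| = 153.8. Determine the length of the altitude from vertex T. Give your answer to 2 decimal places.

h_T ≈ 153.16

By the law of cosines, |SR|² = |RT|² + |TS|² − 2·|RT|·|TS|·cos T = 1.4451e+05, so |SR| ≈ 380.15.
Area = ½·|RT|·|TS|·sin T ≈ 29112.
The altitude from T has length 2·area/|SR| ≈ 153.16.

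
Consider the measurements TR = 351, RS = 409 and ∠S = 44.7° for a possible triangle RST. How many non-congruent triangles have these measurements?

RS·sin S = 409·sin(44.7°) ≈ 287.7.
Since RS sin S < TR < RS (287.7 < 351 < 409), two triangles exist.

2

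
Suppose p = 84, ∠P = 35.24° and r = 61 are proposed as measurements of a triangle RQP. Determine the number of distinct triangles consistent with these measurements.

r·sin P = 61·sin(35.24°) ≈ 35.2.
Since p ≥ r, exactly one triangle exists.

1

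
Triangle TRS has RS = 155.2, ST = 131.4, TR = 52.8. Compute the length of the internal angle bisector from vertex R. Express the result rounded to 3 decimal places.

By the law of cosines, cos R = (TR² + RS² − ST²) / (2·TR·RS) ≈ 0.58630, so ∠R ≈ 54.11°.
The bisector from R has length 2·TR·RS·cos(∠R/2)/(TR+RS) ≈ 70.173.

t_R ≈ 70.173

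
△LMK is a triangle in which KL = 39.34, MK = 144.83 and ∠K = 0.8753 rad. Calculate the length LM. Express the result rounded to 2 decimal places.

123.38

By the law of cosines, LM² = MK² + KL² − 2·MK·KL·cos K = 15222, so LM ≈ 123.38.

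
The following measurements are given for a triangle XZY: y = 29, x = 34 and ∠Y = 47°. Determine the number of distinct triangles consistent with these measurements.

x·sin Y = 34·sin(47°) ≈ 24.87.
Since x sin Y < y < x (24.87 < 29 < 34), two triangles exist.

2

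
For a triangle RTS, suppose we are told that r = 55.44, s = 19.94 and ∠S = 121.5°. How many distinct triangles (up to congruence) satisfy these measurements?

r·sin S = 55.44·sin(121.5°) ≈ 47.27.
Since ∠S is not acute, a triangle exists only if s > r; here s ≤ r, so there is no triangle.

0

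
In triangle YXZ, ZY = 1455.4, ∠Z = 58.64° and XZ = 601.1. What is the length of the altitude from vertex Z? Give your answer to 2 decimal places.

h_Z ≈ 596.40

By the law of cosines, YX² = XZ² + ZY² − 2·XZ·ZY·cos Z = 1.569e+06, so YX ≈ 1252.6.
Area = ½·XZ·ZY·sin Z ≈ 3.7352e+05.
The altitude from Z has length 2·area/YX ≈ 596.4.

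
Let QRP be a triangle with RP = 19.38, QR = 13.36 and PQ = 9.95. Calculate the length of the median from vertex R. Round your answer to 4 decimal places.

Median from R: ½√(2·QR² + 2·RP² − PQ²) ≈ 15.884.

m_R ≈ 15.8835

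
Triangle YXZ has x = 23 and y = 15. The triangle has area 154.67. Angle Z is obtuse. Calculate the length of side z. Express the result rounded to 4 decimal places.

32.5501

From area = ½·y·x·sin Z, we get sin Z = 2·area/(y·x) ≈ 0.89664.
Taking the obtuse solution, ∠Z ≈ 116.28°.
Law of cosines then gives z ≈ 32.55.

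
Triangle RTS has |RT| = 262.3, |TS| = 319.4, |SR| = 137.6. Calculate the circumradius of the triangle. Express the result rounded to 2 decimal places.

162.92

By the law of cosines, cos R = (|SR|² + |RT|² − |TS|²) / (2·|SR|·|RT|) ≈ -0.19784, so ∠R ≈ 101.41°.
Circumradius = |TS|/(2 sin R) ≈ 162.92.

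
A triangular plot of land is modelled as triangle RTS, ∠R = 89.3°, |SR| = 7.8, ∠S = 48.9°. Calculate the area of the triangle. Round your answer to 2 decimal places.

The third angle is ∠T = 180° − ∠S − ∠R = 41.80°.
Law of sines: |TS| = |SR|·sin R/sin T ≈ 11.701.
Law of sines: |RT| = |SR|·sin S/sin T ≈ 8.8185.
Area = ½·|SR|·|TS|·sin S ≈ 34.389.

34.39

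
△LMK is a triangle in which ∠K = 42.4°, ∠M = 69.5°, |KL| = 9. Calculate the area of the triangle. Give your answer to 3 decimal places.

area ≈ 27.052

The third angle is ∠L = 180° − ∠M − ∠K = 68.10°.
Law of sines: |MK| = |KL|·sin L/sin M ≈ 8.9151.
Law of sines: |LM| = |KL|·sin K/sin M ≈ 6.479.
Area = ½·|KL|·|MK|·sin K ≈ 27.052.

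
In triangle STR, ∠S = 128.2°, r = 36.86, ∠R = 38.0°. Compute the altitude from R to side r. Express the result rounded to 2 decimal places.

The third angle is ∠T = 180° − ∠R − ∠S = 13.80°.
Law of sines: s = r·sin S/sin R ≈ 47.05.
Law of sines: t = r·sin T/sin R ≈ 14.281.
Area = ½·r·s·sin T ≈ 206.84.
The altitude from R has length 2·area/r ≈ 11.223.

11.22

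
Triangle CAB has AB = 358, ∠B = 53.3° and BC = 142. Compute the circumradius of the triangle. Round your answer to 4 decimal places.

R ≈ 184.5379

By the law of cosines, CA² = AB² + BC² − 2·AB·BC·cos B = 87566, so CA ≈ 295.92.
Area = ½·AB·BC·sin B ≈ 20380.
Circumradius = CA/(2 sin B) ≈ 184.54.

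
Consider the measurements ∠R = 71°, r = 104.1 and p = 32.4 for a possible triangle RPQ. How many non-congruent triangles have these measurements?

1

p·sin R = 32.4·sin(71°) ≈ 30.63.
Since r ≥ p, exactly one triangle exists.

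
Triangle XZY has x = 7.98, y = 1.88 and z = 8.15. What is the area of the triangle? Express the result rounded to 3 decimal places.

Semiperimeter s = (7.98 + 8.15 + 1.88)/2 = 9.005.
Heron's formula: area = √(9.005·1.025·0.855·7.125) ≈ 7.4986.

area ≈ 7.499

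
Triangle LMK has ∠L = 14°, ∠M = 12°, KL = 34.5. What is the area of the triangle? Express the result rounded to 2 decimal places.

The third angle is ∠K = 180° − ∠L − ∠M = 154.00°.
Law of sines: MK = KL·sin L/sin M ≈ 40.144.
Law of sines: LM = KL·sin K/sin M ≈ 72.741.
Area = ½·KL·MK·sin K ≈ 303.56.

303.56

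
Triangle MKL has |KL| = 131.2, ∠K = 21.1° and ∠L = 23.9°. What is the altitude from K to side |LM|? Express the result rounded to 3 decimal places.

The third angle is ∠M = 180° − ∠K − ∠L = 135.00°.
Law of sines: |LM| = |KL|·sin K/sin M ≈ 66.796.
Law of sines: |MK| = |KL|·sin L/sin M ≈ 75.172.
Area = ½·|KL|·|LM|·sin L ≈ 1775.2.
The altitude from K has length 2·area/|LM| ≈ 53.155.

53.155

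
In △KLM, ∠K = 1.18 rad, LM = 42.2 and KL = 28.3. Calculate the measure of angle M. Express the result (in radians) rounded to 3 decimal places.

0.669

Law of sines: sin M = KL·sin K/LM ≈ 0.62006.
Since LM ≥ KL, only the acute value applies: ∠M ≈ 0.669 rad.
Then ∠L = π − ∠K − ∠M ≈ 1.293 rad.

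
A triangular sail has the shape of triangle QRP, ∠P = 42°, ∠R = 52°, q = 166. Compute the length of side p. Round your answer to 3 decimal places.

111.347

The third angle is ∠Q = 180° − ∠R − ∠P = 86.00°.
Law of sines: p = q·sin P/sin Q ≈ 111.35.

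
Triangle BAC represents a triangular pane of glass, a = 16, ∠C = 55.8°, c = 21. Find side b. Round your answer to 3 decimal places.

25.299

Law of sines: sin A = a·sin C/c ≈ 0.63016.
Since c ≥ a, only the acute value applies: ∠A ≈ 39.06°.
Then ∠B = 180° − ∠C − ∠A ≈ 85.14°.
Law of sines gives b = c·sin B/sin C ≈ 25.299.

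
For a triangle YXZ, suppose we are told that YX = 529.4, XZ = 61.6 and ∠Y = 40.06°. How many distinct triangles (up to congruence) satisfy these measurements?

YX·sin Y = 529.4·sin(40.06°) ≈ 340.7.
Since XZ = 61.6 < 340.7 = YX sin Y, no triangle exists.

0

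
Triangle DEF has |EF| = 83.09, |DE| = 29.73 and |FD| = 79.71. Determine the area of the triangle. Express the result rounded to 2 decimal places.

Semiperimeter s = (83.09 + 79.71 + 29.73)/2 = 96.265.
Heron's formula: area = √(96.265·13.175·16.555·66.535) ≈ 1182.

area ≈ 1181.95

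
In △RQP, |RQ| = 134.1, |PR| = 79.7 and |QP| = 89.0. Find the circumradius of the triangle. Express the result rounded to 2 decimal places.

By the law of cosines, cos R = (|PR|² + |RQ|² − |QP|²) / (2·|PR|·|RQ|) ≈ 0.76788, so ∠R ≈ 39.84°.
Circumradius = |QP|/(2 sin R) ≈ 69.467.

69.47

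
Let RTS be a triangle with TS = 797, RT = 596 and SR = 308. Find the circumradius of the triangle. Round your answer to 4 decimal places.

461.4636

By the law of cosines, cos R = (SR² + RT² − TS²) / (2·SR·RT) ≈ -0.50425, so ∠R ≈ 120.28°.
Circumradius = TS/(2 sin R) ≈ 461.46.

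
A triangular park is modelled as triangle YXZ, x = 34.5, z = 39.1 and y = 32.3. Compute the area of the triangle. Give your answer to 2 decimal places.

Semiperimeter s = (32.3 + 34.5 + 39.1)/2 = 52.95.
Heron's formula: area = √(52.95·20.65·18.45·13.85) ≈ 528.59.

area ≈ 528.59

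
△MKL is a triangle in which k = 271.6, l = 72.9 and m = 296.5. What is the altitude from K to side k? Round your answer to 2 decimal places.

Semiperimeter s = (296.5 + 271.6 + 72.9)/2 = 320.5.
Heron's formula: area = √(320.5·24·48.9·247.6) ≈ 9650.5.
The altitude from K has length 2·area/k ≈ 71.064.

h_K ≈ 71.06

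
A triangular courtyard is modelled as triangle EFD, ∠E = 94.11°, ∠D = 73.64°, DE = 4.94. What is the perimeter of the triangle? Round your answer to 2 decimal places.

The third angle is ∠F = 180° − ∠D − ∠E = 12.25°.
Law of sines: FD = DE·sin E/sin F ≈ 23.222.
Law of sines: EF = DE·sin D/sin F ≈ 22.34.
Semiperimeter s = (23.222+4.94+22.34)/2 = 25.251.
Perimeter = 23.222 + 4.94 + 22.34 = 50.502.

50.50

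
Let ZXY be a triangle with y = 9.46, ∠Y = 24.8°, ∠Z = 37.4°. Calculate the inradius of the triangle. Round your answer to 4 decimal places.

r ≈ 2.6591

The third angle is ∠X = 180° − ∠Y − ∠Z = 117.80°.
Law of sines: z = y·sin Z/sin Y ≈ 13.698.
Law of sines: x = y·sin X/sin Y ≈ 19.95.
Area = ½·y·z·sin X ≈ 57.315.
Semiperimeter s = (13.698+19.95+9.46)/2 = 21.554.
Inradius = area/s = 57.315/21.554 ≈ 2.6591.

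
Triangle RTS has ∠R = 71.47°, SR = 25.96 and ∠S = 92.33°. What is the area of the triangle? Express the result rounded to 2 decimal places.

The third angle is ∠T = 180° − ∠S − ∠R = 16.20°.
Law of sines: TS = SR·sin R/sin T ≈ 88.226.
Law of sines: RT = SR·sin S/sin T ≈ 92.973.
Area = ½·SR·TS·sin S ≈ 1144.2.

area ≈ 1144.22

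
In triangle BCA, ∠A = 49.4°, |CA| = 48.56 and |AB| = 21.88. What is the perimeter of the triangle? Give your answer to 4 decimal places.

By the law of cosines, |BC|² = |CA|² + |AB|² − 2·|CA|·|AB|·cos A = 1453.9, so |BC| ≈ 38.13.
Semiperimeter s = (48.56+21.88+38.13)/2 = 54.285.
Perimeter = 48.56 + 21.88 + 38.13 = 108.57.

perimeter ≈ 108.5703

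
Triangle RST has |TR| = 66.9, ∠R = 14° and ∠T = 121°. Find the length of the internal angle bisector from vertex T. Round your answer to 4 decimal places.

16.7954

The third angle is ∠S = 180° − ∠T − ∠R = 45.00°.
Law of sines: |ST| = |TR|·sin R/sin S ≈ 22.888.
Law of sines: |RS| = |TR|·sin T/sin S ≈ 81.097.
The bisector from T has length 2·|ST|·|TR|·cos(∠T/2)/(|ST|+|TR|) ≈ 16.795.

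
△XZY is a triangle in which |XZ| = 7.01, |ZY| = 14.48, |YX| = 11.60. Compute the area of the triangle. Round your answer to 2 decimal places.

Semiperimeter s = (14.48 + 11.6 + 7.01)/2 = 16.545.
Heron's formula: area = √(16.545·2.065·4.945·9.535) ≈ 40.136.

area ≈ 40.14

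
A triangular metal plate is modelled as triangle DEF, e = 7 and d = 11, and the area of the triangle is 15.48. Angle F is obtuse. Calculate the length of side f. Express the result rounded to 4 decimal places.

From area = ½·d·e·sin F, we get sin F = 2·area/(d·e) ≈ 0.40208.
Taking the obtuse solution, ∠F ≈ 156.29°.
Law of cosines then gives f ≈ 17.635.

17.6353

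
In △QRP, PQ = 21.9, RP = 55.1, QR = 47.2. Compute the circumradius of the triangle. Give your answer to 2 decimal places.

By the law of cosines, cos Q = (PQ² + QR² − RP²) / (2·PQ·QR) ≈ -0.15893, so ∠Q ≈ 99.14°.
Circumradius = RP/(2 sin Q) ≈ 27.905.

27.90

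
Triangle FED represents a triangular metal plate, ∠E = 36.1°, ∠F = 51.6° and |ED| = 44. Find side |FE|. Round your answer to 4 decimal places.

56.0992

The third angle is ∠D = 180° − ∠F − ∠E = 92.30°.
Law of sines: |FE| = |ED|·sin D/sin F ≈ 56.099.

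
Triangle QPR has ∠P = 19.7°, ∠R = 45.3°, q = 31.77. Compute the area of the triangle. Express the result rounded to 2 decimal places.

133.42

The third angle is ∠Q = 180° − ∠P − ∠R = 115.00°.
Law of sines: p = q·sin P/sin Q ≈ 11.817.
Law of sines: r = q·sin R/sin Q ≈ 24.917.
Area = ½·q·p·sin R ≈ 133.42.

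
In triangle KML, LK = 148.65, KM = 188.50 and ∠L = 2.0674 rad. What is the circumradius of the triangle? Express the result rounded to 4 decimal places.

Law of sines: sin M = LK·sin L/KM ≈ 0.69334.
Since KM ≥ LK, only the acute value applies: ∠M ≈ 0.7661 rad.
Then ∠K = π − ∠L − ∠M ≈ 0.3081 rad.
Law of sines gives ML = KM·sin K/sin L ≈ 65.013.
Circumradius = KM/(2 sin L) ≈ 107.2.

107.1990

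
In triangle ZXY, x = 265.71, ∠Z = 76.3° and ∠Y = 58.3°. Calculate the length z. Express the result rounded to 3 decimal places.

The third angle is ∠X = 180° − ∠Y − ∠Z = 45.40°.
Law of sines: z = x·sin Z/sin X ≈ 362.56.

362.557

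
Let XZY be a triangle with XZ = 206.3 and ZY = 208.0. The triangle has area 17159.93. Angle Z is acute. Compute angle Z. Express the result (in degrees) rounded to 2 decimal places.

∠Z ≈ 53.11°

From area = ½·XZ·ZY·sin Z, we get sin Z = 2·area/(XZ·ZY) ≈ 0.79980.
Taking the acute solution, ∠Z ≈ 53.11°.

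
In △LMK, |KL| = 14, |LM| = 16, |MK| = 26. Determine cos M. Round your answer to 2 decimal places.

cos M ≈ 0.88

By the law of cosines, cos M = (|LM|² + |MK|² − |KL|²) / (2·|LM|·|MK|) ≈ 0.88462, so ∠M ≈ 27.80°.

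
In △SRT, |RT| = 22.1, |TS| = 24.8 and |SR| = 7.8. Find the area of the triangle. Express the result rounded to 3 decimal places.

84.606

Semiperimeter s = (22.1 + 24.8 + 7.8)/2 = 27.35.
Heron's formula: area = √(27.35·5.25·2.55·19.55) ≈ 84.606.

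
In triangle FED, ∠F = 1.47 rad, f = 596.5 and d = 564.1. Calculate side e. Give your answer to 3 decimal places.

258.816

Law of sines: sin D = d·sin F/f ≈ 0.94088.
Since f ≥ d, only the acute value applies: ∠D ≈ 1.225 rad.
Then ∠E = π − ∠F − ∠D ≈ 0.446 rad.
Law of sines gives e = f·sin E/sin F ≈ 258.82.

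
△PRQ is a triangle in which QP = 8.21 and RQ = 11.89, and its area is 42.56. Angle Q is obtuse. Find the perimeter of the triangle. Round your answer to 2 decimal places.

From area = ½·RQ·QP·sin Q, we get sin Q = 2·area/(RQ·QP) ≈ 0.87198.
Taking the obtuse solution, ∠Q ≈ 119.31°.
Law of cosines then gives PR ≈ 17.446.
Perimeter = 11.89 + 8.21 + 17.446 = 37.546.

perimeter ≈ 37.55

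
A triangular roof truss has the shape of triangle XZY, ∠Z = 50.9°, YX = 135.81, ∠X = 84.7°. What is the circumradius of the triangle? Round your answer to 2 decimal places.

87.50

The third angle is ∠Y = 180° − ∠X − ∠Z = 44.40°.
Law of sines: ZY = YX·sin X/sin Z ≈ 174.25.
Law of sines: XZ = YX·sin Y/sin Z ≈ 122.44.
Circumradius = YX/(2 sin Z) ≈ 87.501.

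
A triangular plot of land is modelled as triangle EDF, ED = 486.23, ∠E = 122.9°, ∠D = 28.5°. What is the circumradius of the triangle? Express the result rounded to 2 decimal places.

The third angle is ∠F = 180° − ∠E − ∠D = 28.60°.
Law of sines: DF = ED·sin E/sin F ≈ 852.84.
Law of sines: FE = ED·sin D/sin F ≈ 484.67.
Circumradius = ED/(2 sin F) ≈ 507.87.

507.87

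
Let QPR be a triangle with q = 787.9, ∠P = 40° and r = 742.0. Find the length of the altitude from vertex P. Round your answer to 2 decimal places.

715.74

By the law of cosines, p² = r² + q² − 2·r·q·cos P = 2.7566e+05, so p ≈ 525.03.
Area = ½·r·q·sin P ≈ 1.8789e+05.
The altitude from P has length 2·area/p ≈ 715.74.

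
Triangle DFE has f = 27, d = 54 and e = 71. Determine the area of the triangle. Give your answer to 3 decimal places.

area ≈ 640.031

Semiperimeter s = (54 + 27 + 71)/2 = 76.
Heron's formula: area = √(76·22·49·5) ≈ 640.03.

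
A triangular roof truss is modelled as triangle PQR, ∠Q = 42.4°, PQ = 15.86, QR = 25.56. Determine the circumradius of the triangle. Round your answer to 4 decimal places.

By the law of cosines, RP² = PQ² + QR² − 2·PQ·QR·cos Q = 306.14, so RP ≈ 17.497.
Area = ½·PQ·QR·sin Q ≈ 136.67.
Circumradius = RP/(2 sin Q) ≈ 12.974.

12.9741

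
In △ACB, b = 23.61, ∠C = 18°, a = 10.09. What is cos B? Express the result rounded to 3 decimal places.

cos B ≈ -0.861

By the law of cosines, c² = b² + a² − 2·b·a·cos C = 206.11, so c ≈ 14.357.
Law of cosines again: cos B = (a² + c² − b²)/(2·a·c) ≈ -0.86124, so ∠B ≈ 149.46°.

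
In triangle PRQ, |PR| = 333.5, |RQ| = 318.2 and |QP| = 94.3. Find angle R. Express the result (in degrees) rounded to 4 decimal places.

16.4222

By the law of cosines, cos R = (|PR|² + |RQ|² − |QP|²) / (2·|PR|·|RQ|) ≈ 0.95920, so ∠R ≈ 16.42°.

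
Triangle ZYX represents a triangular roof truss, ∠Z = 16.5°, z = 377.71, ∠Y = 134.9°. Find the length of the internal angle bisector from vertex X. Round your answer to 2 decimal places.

The third angle is ∠X = 180° − ∠Z − ∠Y = 28.60°.
Law of sines: y = z·sin Y/sin Z ≈ 942.02.
Law of sines: x = z·sin X/sin Z ≈ 636.61.
The bisector from X has length 2·z·y·cos(∠X/2)/(z+y) ≈ 522.51.

522.51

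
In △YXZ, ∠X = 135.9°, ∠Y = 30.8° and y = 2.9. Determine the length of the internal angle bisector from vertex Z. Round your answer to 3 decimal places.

The third angle is ∠Z = 180° − ∠Y − ∠X = 13.30°.
Law of sines: x = y·sin X/sin Y ≈ 3.9414.
Law of sines: z = y·sin Z/sin Y ≈ 1.3029.
The bisector from Z has length 2·y·x·cos(∠Z/2)/(y+x) ≈ 3.3189.

3.319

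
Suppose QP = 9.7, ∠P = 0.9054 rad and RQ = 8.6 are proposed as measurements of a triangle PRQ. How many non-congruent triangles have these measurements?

QP·sin P = 9.7·sin(0.9054 rad) ≈ 7.631.
Since QP sin P < RQ < QP (7.631 < 8.6 < 9.7), two triangles exist.

2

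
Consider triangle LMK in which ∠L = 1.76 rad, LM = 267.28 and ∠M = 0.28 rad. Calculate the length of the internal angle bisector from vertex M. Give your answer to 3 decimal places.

The third angle is ∠K = π − ∠L − ∠M = 1.102 rad.
Law of sines: MK = LM·sin L/sin K ≈ 294.32.
Law of sines: KL = LM·sin M/sin K ≈ 82.814.
The bisector from M has length 2·LM·MK·cos(∠M/2)/(LM+MK) ≈ 277.41.

277.407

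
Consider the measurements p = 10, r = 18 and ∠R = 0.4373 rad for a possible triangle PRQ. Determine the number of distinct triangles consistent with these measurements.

1

p·sin R = 10·sin(0.4373 rad) ≈ 4.235.
Since r ≥ p, exactly one triangle exists.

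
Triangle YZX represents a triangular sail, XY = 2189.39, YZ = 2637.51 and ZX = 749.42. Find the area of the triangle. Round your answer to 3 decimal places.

area ≈ 716068.142

Semiperimeter s = (749.42 + 2189.4 + 2637.5)/2 = 2788.2.
Heron's formula: area = √(2788.2·2038.7·598.77·150.65) ≈ 7.1607e+05.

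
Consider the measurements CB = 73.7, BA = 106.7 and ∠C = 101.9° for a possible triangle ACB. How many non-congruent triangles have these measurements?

1

CB·sin C = 73.7·sin(101.9°) ≈ 72.12.
Since ∠C is not acute, a triangle exists only if BA > CB; here BA > CB, so there is exactly one triangle.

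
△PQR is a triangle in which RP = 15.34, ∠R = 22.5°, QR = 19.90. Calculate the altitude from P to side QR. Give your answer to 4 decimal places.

By the law of cosines, PQ² = QR² + RP² − 2·QR·RP·cos R = 67.268, so PQ ≈ 8.2017.
Area = ½·QR·RP·sin R ≈ 58.41.
The altitude from P has length 2·area/QR ≈ 5.8704.

h_P ≈ 5.8704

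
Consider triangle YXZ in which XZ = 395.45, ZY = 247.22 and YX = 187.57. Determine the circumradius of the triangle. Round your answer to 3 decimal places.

By the law of cosines, cos Y = (ZY² + YX² − XZ²) / (2·ZY·YX) ≈ -0.64782, so ∠Y ≈ 130.38°.
Circumradius = XZ/(2 sin Y) ≈ 259.55.

259.553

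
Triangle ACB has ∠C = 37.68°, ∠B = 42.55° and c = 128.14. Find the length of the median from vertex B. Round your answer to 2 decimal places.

156.61

The third angle is ∠A = 180° − ∠C − ∠B = 99.77°.
Law of sines: a = c·sin A/sin C ≈ 206.6.
Law of sines: b = c·sin B/sin C ≈ 141.76.
Median from B: ½√(2·a² + 2·c² − b²) ≈ 156.61.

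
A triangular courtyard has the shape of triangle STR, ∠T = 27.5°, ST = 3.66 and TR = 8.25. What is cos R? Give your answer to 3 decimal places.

By the law of cosines, RS² = ST² + TR² − 2·ST·TR·cos T = 27.892, so RS ≈ 5.2812.
Law of cosines again: cos R = (TR² + RS² − ST²)/(2·TR·RS) ≈ 0.94742, so ∠R ≈ 18.66°.

cos R ≈ 0.947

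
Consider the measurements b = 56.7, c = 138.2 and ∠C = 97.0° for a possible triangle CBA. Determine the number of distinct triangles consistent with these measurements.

1

b·sin C = 56.7·sin(97.0°) ≈ 56.28.
Since ∠C is not acute, a triangle exists only if c > b; here c > b, so there is exactly one triangle.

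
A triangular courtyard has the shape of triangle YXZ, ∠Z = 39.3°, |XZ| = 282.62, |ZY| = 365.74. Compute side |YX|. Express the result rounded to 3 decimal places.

231.653

By the law of cosines, |YX|² = |XZ|² + |ZY|² − 2·|XZ|·|ZY|·cos Z = 53663, so |YX| ≈ 231.65.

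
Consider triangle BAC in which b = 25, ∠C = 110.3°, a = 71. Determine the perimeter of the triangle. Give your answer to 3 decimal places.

179.052

By the law of cosines, c² = b² + a² − 2·b·a·cos C = 6897.6, so c ≈ 83.052.
Semiperimeter s = (25+71+83.052)/2 = 89.526.
Perimeter = 25 + 71 + 83.052 = 179.05.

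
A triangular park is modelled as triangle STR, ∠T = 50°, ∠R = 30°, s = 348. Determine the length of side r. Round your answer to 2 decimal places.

176.68

The third angle is ∠S = 180° − ∠T − ∠R = 100.00°.
Law of sines: r = s·sin R/sin S ≈ 176.68.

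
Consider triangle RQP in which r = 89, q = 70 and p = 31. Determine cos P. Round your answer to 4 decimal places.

By the law of cosines, cos P = (r² + q² − p²) / (2·r·q) ≈ 0.95185, so ∠P ≈ 17.85°.

cos P ≈ 0.9518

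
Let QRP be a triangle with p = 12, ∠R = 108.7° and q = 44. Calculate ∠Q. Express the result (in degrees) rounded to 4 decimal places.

By the law of cosines, r² = p² + q² − 2·p·q·cos R = 2418.6, so r ≈ 49.179.
Law of cosines again: cos Q = (r² + p² − q²)/(2·r·p) ≈ 0.53086, so ∠Q ≈ 57.94°.

∠Q ≈ 57.9366°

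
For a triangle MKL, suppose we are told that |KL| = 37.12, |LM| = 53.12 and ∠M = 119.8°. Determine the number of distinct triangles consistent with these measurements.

0

|LM|·sin M = 53.12·sin(119.8°) ≈ 46.1.
Since ∠M is not acute, a triangle exists only if |KL| > |LM|; here |KL| ≤ |LM|, so there is no triangle.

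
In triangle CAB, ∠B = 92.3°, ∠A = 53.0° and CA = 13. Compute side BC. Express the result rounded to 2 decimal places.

The third angle is ∠C = 180° − ∠A − ∠B = 34.70°.
Law of sines: BC = CA·sin A/sin B ≈ 10.391.

10.39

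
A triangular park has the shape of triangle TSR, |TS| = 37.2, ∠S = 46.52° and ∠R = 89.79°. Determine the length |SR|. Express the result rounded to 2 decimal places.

25.70

The third angle is ∠T = 180° − ∠S − ∠R = 43.69°.
Law of sines: |SR| = |TS|·sin T/sin R ≈ 25.696.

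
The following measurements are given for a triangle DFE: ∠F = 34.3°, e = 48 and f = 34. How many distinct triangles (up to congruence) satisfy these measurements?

2

e·sin F = 48·sin(34.3°) ≈ 27.05.
Since e sin F < f < e (27.05 < 34 < 48), two triangles exist.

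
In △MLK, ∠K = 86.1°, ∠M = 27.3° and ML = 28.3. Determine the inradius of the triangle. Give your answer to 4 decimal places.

r ≈ 5.0176

The third angle is ∠L = 180° − ∠K − ∠M = 66.60°.
Law of sines: LK = ML·sin M/sin K ≈ 13.01.
Law of sines: KM = ML·sin L/sin K ≈ 26.033.
Area = ½·ML·LK·sin L ≈ 168.95.
Semiperimeter s = (13.01+26.033+28.3)/2 = 33.671.
Inradius = area/s = 168.95/33.671 ≈ 5.0176.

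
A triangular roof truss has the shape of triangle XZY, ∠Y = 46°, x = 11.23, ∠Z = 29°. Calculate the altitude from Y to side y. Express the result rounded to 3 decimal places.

h_Y ≈ 5.444

The third angle is ∠X = 180° − ∠Z − ∠Y = 105.00°.
Law of sines: z = x·sin Z/sin X ≈ 5.6365.
Law of sines: y = x·sin Y/sin X ≈ 8.3632.
Area = ½·x·z·sin Y ≈ 22.766.
The altitude from Y has length 2·area/y ≈ 5.4444.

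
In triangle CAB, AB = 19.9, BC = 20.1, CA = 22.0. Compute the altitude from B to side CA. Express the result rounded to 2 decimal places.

Semiperimeter s = (19.9 + 20.1 + 22)/2 = 31.
Heron's formula: area = √(31·11.1·10.9·9) ≈ 183.73.
The altitude from B has length 2·area/CA ≈ 16.703.

h_B ≈ 16.70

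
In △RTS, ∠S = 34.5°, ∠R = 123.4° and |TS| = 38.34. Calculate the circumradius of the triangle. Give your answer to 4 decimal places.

22.9623

The third angle is ∠T = 180° − ∠S − ∠R = 22.10°.
Law of sines: |SR| = |TS|·sin T/sin R ≈ 17.278.
Law of sines: |RT| = |TS|·sin S/sin R ≈ 26.012.
Circumradius = |TS|/(2 sin R) ≈ 22.962.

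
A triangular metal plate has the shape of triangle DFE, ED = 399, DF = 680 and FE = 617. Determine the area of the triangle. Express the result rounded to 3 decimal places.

121557.491

Semiperimeter s = (617 + 399 + 680)/2 = 848.
Heron's formula: area = √(848·231·449·168) ≈ 1.2156e+05.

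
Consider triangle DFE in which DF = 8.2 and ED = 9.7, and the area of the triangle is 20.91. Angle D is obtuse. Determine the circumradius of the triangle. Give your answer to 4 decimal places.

From area = ½·ED·DF·sin D, we get sin D = 2·area/(ED·DF) ≈ 0.52577.
Taking the obtuse solution, ∠D ≈ 148.28°.
Law of cosines then gives FE ≈ 17.223.
Circumradius = FE/(2 sin D) ≈ 16.379.

R ≈ 16.3792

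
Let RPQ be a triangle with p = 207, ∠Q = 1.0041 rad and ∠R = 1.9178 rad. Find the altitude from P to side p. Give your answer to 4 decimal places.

The third angle is ∠P = π − ∠Q − ∠R = 0.2197 rad.
Law of sines: r = p·sin R/sin P ≈ 893.23.
Law of sines: q = p·sin Q/sin P ≈ 801.37.
Area = ½·p·r·sin Q ≈ 77998.
The altitude from P has length 2·area/p ≈ 753.6.

h_P ≈ 753.6020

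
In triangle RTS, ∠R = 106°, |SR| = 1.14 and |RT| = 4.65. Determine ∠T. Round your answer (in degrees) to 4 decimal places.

∠T ≈ 12.4482°

By the law of cosines, |TS|² = |SR|² + |RT|² − 2·|SR|·|RT|·cos R = 25.844, so |TS| ≈ 5.0837.
Law of cosines again: cos T = (|RT|² + |TS|² − |SR|²)/(2·|RT|·|TS|) ≈ 0.97649, so ∠T ≈ 12.45°.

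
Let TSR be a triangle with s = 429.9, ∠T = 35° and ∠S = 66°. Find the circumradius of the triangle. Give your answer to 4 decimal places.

235.2921

The third angle is ∠R = 180° − ∠T − ∠S = 79.00°.
Law of sines: t = s·sin T/sin S ≈ 269.92.
Law of sines: r = s·sin R/sin S ≈ 461.94.
Circumradius = s/(2 sin S) ≈ 235.29.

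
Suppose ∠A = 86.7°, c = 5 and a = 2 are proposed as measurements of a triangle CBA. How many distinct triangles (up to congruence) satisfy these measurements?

c·sin A = 5·sin(86.7°) ≈ 4.992.
Since a = 2 < 4.992 = c sin A, no triangle exists.

0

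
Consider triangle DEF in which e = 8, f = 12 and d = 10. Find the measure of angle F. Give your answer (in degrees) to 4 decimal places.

82.8192

By the law of cosines, cos F = (d² + e² − f²) / (2·d·e) ≈ 0.12500, so ∠F ≈ 82.82°.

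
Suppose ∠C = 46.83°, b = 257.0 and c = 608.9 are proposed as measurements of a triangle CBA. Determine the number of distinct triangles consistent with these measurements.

1

b·sin C = 257.0·sin(46.83°) ≈ 187.4.
Since c ≥ b, exactly one triangle exists.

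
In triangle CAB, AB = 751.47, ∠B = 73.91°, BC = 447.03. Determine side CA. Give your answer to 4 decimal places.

760.4862

By the law of cosines, CA² = AB² + BC² − 2·AB·BC·cos B = 5.7834e+05, so CA ≈ 760.49.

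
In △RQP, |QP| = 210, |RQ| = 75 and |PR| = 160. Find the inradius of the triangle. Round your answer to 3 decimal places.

Semiperimeter s = (210 + 160 + 75)/2 = 222.5.
Heron's formula: area = √(222.5·12.5·62.5·147.5) ≈ 5063.6.
Inradius = area/s = 5063.6/222.5 ≈ 22.758.

r ≈ 22.758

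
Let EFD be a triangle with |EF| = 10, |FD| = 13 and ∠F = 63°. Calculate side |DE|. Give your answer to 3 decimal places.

12.287

By the law of cosines, |DE|² = |EF|² + |FD|² − 2·|EF|·|FD|·cos F = 150.96, so |DE| ≈ 12.287.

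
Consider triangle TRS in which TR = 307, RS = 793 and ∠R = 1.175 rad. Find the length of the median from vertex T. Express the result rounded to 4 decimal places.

By the law of cosines, ST² = TR² + RS² − 2·TR·RS·cos R = 5.3538e+05, so ST ≈ 731.69.
Median from T: ½√(2·ST² + 2·TR² − RS²) ≈ 396.99.

396.9892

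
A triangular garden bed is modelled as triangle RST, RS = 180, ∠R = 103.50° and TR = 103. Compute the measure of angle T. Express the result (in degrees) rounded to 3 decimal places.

By the law of cosines, ST² = TR² + RS² − 2·TR·RS·cos R = 51665, so ST ≈ 227.3.
Law of cosines again: cos T = (ST² + TR² − RS²)/(2·ST·TR) ≈ 0.63801, so ∠T ≈ 50.36°.

∠T ≈ 50.356°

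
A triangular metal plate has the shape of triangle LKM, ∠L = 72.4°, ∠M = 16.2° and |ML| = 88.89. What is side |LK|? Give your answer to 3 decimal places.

24.807

The third angle is ∠K = 180° − ∠M − ∠L = 91.40°.
Law of sines: |LK| = |ML|·sin M/sin K ≈ 24.807.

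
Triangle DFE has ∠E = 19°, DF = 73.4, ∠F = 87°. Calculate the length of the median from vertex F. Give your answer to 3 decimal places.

The third angle is ∠D = 180° − ∠F − ∠E = 74.00°.
Law of sines: FE = DF·sin D/sin E ≈ 216.72.
Law of sines: ED = DF·sin F/sin E ≈ 225.14.
Median from F: ½√(2·DF² + 2·FE² − ED²) ≈ 116.21.

m_F ≈ 116.210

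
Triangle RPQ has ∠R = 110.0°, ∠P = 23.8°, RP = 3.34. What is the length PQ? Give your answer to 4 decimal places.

4.3485

The third angle is ∠Q = 180° − ∠R − ∠P = 46.20°.
Law of sines: PQ = RP·sin R/sin Q ≈ 4.3485.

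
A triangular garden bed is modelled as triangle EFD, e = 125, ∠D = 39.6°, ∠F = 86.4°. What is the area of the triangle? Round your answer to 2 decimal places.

6143.32

The third angle is ∠E = 180° − ∠F − ∠D = 54.00°.
Law of sines: f = e·sin F/sin E ≈ 154.2.
Law of sines: d = e·sin D/sin E ≈ 98.487.
Area = ½·e·f·sin D ≈ 6143.3.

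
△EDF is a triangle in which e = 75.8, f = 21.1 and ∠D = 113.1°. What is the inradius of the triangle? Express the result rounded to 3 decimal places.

By the law of cosines, d² = f² + e² − 2·f·e·cos D = 7445.8, so d ≈ 86.289.
Area = ½·f·e·sin D ≈ 735.57.
Semiperimeter s = (75.8+86.289+21.1)/2 = 91.595.
Inradius = area/s = 735.57/91.595 ≈ 8.0307.

8.031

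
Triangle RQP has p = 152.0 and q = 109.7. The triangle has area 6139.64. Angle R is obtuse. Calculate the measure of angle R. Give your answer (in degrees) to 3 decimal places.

From area = ½·q·p·sin R, we get sin R = 2·area/(q·p) ≈ 0.73642.
Taking the obtuse solution, ∠R ≈ 132.57°.

∠R ≈ 132.573°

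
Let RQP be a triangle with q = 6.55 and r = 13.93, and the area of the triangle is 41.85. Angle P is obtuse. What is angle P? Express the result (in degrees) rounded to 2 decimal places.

113.46

From area = ½·r·q·sin P, we get sin P = 2·area/(r·q) ≈ 0.91735.
Taking the obtuse solution, ∠P ≈ 113.46°.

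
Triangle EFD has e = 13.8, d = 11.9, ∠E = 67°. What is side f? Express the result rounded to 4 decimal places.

13.0431

Law of sines: sin D = d·sin E/e ≈ 0.79377.
Since e ≥ d, only the acute value applies: ∠D ≈ 52.54°.
Then ∠F = 180° − ∠E − ∠D ≈ 60.46°.
Law of sines gives f = e·sin F/sin E ≈ 13.043.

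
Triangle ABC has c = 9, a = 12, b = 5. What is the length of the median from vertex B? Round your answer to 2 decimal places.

10.31

Median from B: ½√(2·c² + 2·a² − b²) ≈ 10.308.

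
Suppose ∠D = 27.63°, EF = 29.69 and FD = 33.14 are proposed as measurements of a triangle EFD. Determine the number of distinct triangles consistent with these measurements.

FD·sin D = 33.14·sin(27.63°) ≈ 15.37.
Since FD sin D < EF < FD (15.37 < 29.69 < 33.14), two triangles exist.

2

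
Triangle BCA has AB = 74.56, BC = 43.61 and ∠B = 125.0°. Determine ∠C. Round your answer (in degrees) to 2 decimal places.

By the law of cosines, CA² = AB² + BC² − 2·AB·BC·cos B = 11191, so CA ≈ 105.79.
Law of cosines again: cos C = (BC² + CA² − AB²)/(2·BC·CA) ≈ 0.81650, so ∠C ≈ 35.26°.

∠C ≈ 35.26°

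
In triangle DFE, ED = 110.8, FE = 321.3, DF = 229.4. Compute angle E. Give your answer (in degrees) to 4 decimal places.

27.9656

By the law of cosines, cos E = (FE² + ED² − DF²) / (2·FE·ED) ≈ 0.88323, so ∠E ≈ 27.97°.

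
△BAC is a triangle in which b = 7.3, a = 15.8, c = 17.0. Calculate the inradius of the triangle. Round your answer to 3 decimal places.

Semiperimeter s = (7.3 + 15.8 + 17)/2 = 20.05.
Heron's formula: area = √(20.05·12.75·4.25·3.05) ≈ 57.565.
Inradius = area/s = 57.565/20.05 ≈ 2.8711.

r ≈ 2.871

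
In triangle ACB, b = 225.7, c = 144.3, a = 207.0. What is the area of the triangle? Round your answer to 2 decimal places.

Semiperimeter s = (207 + 144.3 + 225.7)/2 = 288.5.
Heron's formula: area = √(288.5·81.5·144.2·62.8) ≈ 14592.

14591.98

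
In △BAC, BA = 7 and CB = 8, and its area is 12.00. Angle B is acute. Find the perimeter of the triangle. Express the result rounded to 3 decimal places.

18.436

From area = ½·CB·BA·sin B, we get sin B = 2·area/(CB·BA) ≈ 0.42857.
Taking the acute solution, ∠B ≈ 25.38°.
Law of cosines then gives AC ≈ 3.4361.
Perimeter = 3.4361 + 8 + 7 = 18.436.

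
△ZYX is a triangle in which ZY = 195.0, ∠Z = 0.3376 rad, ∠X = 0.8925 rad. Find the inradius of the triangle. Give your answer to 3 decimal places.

r ≈ 29.661

The third angle is ∠Y = π − ∠X − ∠Z = 1.9115 rad.
Law of sines: YX = ZY·sin Z/sin X ≈ 82.95.
Law of sines: XZ = ZY·sin Y/sin X ≈ 236.04.
Area = ½·ZY·YX·sin Y ≈ 7622.8.
Semiperimeter s = (82.95+236.04+195)/2 = 257.
Inradius = area/s = 7622.8/257 ≈ 29.661.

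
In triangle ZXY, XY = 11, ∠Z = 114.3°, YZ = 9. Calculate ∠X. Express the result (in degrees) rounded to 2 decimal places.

∠X ≈ 48.22°

Law of sines: sin X = YZ·sin Z/XY ≈ 0.74569.
Since XY ≥ YZ, only the acute value applies: ∠X ≈ 48.22°.
Then ∠Y = 180° − ∠Z − ∠X ≈ 17.48°.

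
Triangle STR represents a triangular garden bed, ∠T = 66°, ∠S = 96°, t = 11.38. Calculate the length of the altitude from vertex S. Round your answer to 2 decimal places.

The third angle is ∠R = 180° − ∠S − ∠T = 18.00°.
Law of sines: s = t·sin S/sin T ≈ 12.389.
Law of sines: r = t·sin R/sin T ≈ 3.8494.
Area = ½·t·s·sin R ≈ 21.783.
The altitude from S has length 2·area/s ≈ 3.5166.

h_S ≈ 3.52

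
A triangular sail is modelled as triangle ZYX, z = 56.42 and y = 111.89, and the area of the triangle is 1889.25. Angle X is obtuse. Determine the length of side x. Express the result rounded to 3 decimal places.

From area = ½·z·y·sin X, we get sin X = 2·area/(z·y) ≈ 0.59854.
Taking the obtuse solution, ∠X ≈ 143.23°.
Law of cosines then gives x ≈ 160.68.

160.676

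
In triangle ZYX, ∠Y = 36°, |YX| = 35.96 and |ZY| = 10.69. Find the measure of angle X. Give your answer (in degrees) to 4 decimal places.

12.9563

By the law of cosines, |XZ|² = |ZY|² + |YX|² − 2·|ZY|·|YX|·cos Y = 785.41, so |XZ| ≈ 28.025.
Law of cosines again: cos X = (|YX|² + |XZ|² − |ZY|²)/(2·|YX|·|XZ|) ≈ 0.97454, so ∠X ≈ 12.96°.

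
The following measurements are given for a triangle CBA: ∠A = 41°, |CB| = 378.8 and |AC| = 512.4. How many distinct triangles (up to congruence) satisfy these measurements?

|AC|·sin A = 512.4·sin(41°) ≈ 336.2.
Since |AC| sin A < |CB| < |AC| (336.2 < 378.8 < 512.4), two triangles exist.

2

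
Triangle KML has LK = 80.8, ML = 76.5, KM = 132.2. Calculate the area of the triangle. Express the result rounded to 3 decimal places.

area ≈ 2815.806

Semiperimeter s = (76.5 + 80.8 + 132.2)/2 = 144.75.
Heron's formula: area = √(144.75·68.25·63.95·12.55) ≈ 2815.8.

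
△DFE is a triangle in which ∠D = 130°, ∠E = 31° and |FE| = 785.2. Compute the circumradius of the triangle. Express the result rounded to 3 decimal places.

The third angle is ∠F = 180° − ∠E − ∠D = 19.00°.
Law of sines: |ED| = |FE|·sin F/sin D ≈ 333.71.
Law of sines: |DF| = |FE|·sin E/sin D ≈ 527.92.
Circumradius = |FE|/(2 sin D) ≈ 512.5.

R ≈ 512.503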